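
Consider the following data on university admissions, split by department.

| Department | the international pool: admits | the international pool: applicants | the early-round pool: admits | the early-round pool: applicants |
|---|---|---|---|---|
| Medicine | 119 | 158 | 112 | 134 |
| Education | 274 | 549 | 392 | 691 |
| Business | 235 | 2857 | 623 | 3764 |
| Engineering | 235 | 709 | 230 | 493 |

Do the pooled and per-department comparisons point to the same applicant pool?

Yes

Medicine: the international pool 119/158 = 75.3%, the early-round pool 112/134 = 83.6% → the early-round pool
Education: the international pool 274/549 = 49.9%, the early-round pool 392/691 = 56.7% → the early-round pool
Business: the international pool 235/2857 = 8.2%, the early-round pool 623/3764 = 16.6% → the early-round pool
Engineering: the international pool 235/709 = 33.1%, the early-round pool 230/493 = 46.7% → the early-round pool
Overall: the international pool 863/4273 = 20.2%, the early-round pool 1357/5082 = 26.7% → the early-round pool
The early-round pool wins overall and in every department group — no reversal.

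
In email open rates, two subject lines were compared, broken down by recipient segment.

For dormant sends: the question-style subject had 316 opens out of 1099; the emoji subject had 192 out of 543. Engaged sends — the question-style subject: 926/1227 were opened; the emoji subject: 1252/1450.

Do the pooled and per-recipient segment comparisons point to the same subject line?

Dormant: the question-style subject 316/1099 = 28.8%, the emoji subject 192/543 = 35.4% → the emoji subject
Engaged: the question-style subject 926/1227 = 75.5%, the emoji subject 1252/1450 = 86.3% → the emoji subject
Overall: the question-style subject 1242/2326 = 53.4%, the emoji subject 1444/1993 = 72.5% → the emoji subject
The emoji subject wins overall and in every recipient group — no reversal.

Yes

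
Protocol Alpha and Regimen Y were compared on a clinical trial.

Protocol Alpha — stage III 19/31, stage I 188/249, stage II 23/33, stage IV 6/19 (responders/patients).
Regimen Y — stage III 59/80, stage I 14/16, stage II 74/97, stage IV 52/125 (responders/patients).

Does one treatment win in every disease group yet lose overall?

Stage III: Protocol Alpha 19/31 = 61.3%, Regimen Y 59/80 = 73.8% → Regimen Y
Stage I: Protocol Alpha 188/249 = 75.5%, Regimen Y 14/16 = 87.5% → Regimen Y
Stage II: Protocol Alpha 23/33 = 69.7%, Regimen Y 74/97 = 76.3% → Regimen Y
Stage IV: Protocol Alpha 6/19 = 31.6%, Regimen Y 52/125 = 41.6% → Regimen Y
Overall: Protocol Alpha 236/332 = 71.1%, Regimen Y 199/318 = 62.6% → Protocol Alpha
Regimen Y wins each disease group but Protocol Alpha wins overall — the comparison reverses. Regimen Y's patients skew toward stage IV, which has a lower base rate.

Yes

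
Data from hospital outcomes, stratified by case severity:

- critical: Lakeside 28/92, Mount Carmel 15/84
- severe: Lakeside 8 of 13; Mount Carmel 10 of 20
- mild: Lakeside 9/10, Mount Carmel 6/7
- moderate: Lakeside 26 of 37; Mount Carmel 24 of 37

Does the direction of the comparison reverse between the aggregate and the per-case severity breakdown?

Critical: Lakeside 28/92 = 30.4%, Mount Carmel 15/84 = 17.9% → Lakeside
Severe: Lakeside 8/13 = 61.5%, Mount Carmel 10/20 = 50.0% → Lakeside
Mild: Lakeside 9/10 = 90.0%, Mount Carmel 6/7 = 85.7% → Lakeside
Moderate: Lakeside 26/37 = 70.3%, Mount Carmel 24/37 = 64.9% → Lakeside
Overall: Lakeside 71/152 = 46.7%, Mount Carmel 55/148 = 37.2% → Lakeside
Lakeside wins overall and in every case group — no reversal.

No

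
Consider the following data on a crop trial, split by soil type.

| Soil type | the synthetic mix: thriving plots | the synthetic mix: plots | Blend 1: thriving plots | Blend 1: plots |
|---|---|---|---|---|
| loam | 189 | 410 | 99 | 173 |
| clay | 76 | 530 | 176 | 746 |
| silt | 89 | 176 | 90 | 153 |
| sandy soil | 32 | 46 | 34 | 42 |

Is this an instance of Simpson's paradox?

Loam: the synthetic mix 189/410 = 46.1%, Blend 1 99/173 = 57.2% → Blend 1
Clay: the synthetic mix 76/530 = 14.3%, Blend 1 176/746 = 23.6% → Blend 1
Silt: the synthetic mix 89/176 = 50.6%, Blend 1 90/153 = 58.8% → Blend 1
Sandy soil: the synthetic mix 32/46 = 69.6%, Blend 1 34/42 = 81.0% → Blend 1
Overall: the synthetic mix 386/1162 = 33.2%, Blend 1 399/1114 = 35.8% → Blend 1
Blend 1 wins overall and in every soil group — no reversal.

No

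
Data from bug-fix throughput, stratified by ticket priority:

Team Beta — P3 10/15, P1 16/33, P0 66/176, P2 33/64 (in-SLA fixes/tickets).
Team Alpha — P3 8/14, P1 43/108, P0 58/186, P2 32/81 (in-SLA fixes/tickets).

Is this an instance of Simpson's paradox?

No

P3: Team Beta 10/15 = 66.7%, Team Alpha 8/14 = 57.1% → Team Beta
P1: Team Beta 16/33 = 48.5%, Team Alpha 43/108 = 39.8% → Team Beta
P0: Team Beta 66/176 = 37.5%, Team Alpha 58/186 = 31.2% → Team Beta
P2: Team Beta 33/64 = 51.6%, Team Alpha 32/81 = 39.5% → Team Beta
Overall: Team Beta 125/288 = 43.4%, Team Alpha 141/389 = 36.2% → Team Beta
Team Beta wins overall and in every ticket group — no reversal.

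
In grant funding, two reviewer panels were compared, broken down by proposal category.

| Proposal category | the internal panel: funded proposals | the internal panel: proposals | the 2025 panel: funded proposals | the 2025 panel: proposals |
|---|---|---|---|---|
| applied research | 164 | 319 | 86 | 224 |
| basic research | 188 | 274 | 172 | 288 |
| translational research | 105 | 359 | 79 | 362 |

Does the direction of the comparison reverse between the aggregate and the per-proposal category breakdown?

No

Applied research: the internal panel 164/319 = 51.4%, the 2025 panel 86/224 = 38.4% → the internal panel
Basic research: the internal panel 188/274 = 68.6%, the 2025 panel 172/288 = 59.7% → the internal panel
Translational research: the internal panel 105/359 = 29.2%, the 2025 panel 79/362 = 21.8% → the internal panel
Overall: the internal panel 457/952 = 48.0%, the 2025 panel 337/874 = 38.6% → the internal panel
The internal panel wins overall and in every proposal group — no reversal.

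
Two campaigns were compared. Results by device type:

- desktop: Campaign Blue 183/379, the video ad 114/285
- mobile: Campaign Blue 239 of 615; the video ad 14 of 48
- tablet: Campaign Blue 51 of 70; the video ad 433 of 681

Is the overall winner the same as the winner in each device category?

No

Desktop: Campaign Blue 183/379 = 48.3%, the video ad 114/285 = 40.0% → Campaign Blue
Mobile: Campaign Blue 239/615 = 38.9%, the video ad 14/48 = 29.2% → Campaign Blue
Tablet: Campaign Blue 51/70 = 72.9%, the video ad 433/681 = 63.6% → Campaign Blue
Overall: Campaign Blue 473/1064 = 44.5%, the video ad 561/1014 = 55.3% → the video ad
Campaign Blue wins each device group but the video ad wins overall — the comparison reverses. Campaign Blue's impressions skew toward mobile, which has a lower base rate.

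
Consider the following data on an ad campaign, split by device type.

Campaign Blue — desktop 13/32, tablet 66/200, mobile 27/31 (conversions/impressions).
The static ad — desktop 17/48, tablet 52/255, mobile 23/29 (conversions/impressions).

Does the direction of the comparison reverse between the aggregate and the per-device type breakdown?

Desktop: Campaign Blue 13/32 = 40.6%, the static ad 17/48 = 35.4% → Campaign Blue
Tablet: Campaign Blue 66/200 = 33.0%, the static ad 52/255 = 20.4% → Campaign Blue
Mobile: Campaign Blue 27/31 = 87.1%, the static ad 23/29 = 79.3% → Campaign Blue
Overall: Campaign Blue 106/263 = 40.3%, the static ad 92/332 = 27.7% → Campaign Blue
Campaign Blue wins overall and in every device group — no reversal.

No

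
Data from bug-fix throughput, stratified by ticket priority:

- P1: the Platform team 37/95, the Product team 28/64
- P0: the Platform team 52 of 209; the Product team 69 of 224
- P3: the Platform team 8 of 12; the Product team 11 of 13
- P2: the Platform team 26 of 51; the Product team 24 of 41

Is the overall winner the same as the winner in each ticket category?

P1: the Platform team 37/95 = 38.9%, the Product team 28/64 = 43.8% → the Product team
P0: the Platform team 52/209 = 24.9%, the Product team 69/224 = 30.8% → the Product team
P3: the Platform team 8/12 = 66.7%, the Product team 11/13 = 84.6% → the Product team
P2: the Platform team 26/51 = 51.0%, the Product team 24/41 = 58.5% → the Product team
Overall: the Platform team 123/367 = 33.5%, the Product team 132/342 = 38.6% → the Product team
The Product team wins overall and in every ticket group — no reversal.

Yes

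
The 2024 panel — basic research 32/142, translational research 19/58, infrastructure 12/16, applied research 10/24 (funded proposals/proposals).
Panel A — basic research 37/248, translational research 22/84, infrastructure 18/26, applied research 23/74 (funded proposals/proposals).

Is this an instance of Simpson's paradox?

Basic research: the 2024 panel 32/142 = 22.5%, Panel A 37/248 = 14.9% → the 2024 panel
Translational research: the 2024 panel 19/58 = 32.8%, Panel A 22/84 = 26.2% → the 2024 panel
Infrastructure: the 2024 panel 12/16 = 75.0%, Panel A 18/26 = 69.2% → the 2024 panel
Applied research: the 2024 panel 10/24 = 41.7%, Panel A 23/74 = 31.1% → the 2024 panel
Overall: the 2024 panel 73/240 = 30.4%, Panel A 100/432 = 23.1% → the 2024 panel
The 2024 panel wins overall and in every proposal group — no reversal.

No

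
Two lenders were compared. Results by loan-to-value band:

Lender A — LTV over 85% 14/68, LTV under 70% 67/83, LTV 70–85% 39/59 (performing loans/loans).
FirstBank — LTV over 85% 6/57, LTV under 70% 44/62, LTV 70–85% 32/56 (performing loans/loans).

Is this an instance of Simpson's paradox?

No

LTV over 85%: Lender A 14/68 = 20.6%, FirstBank 6/57 = 10.5% → Lender A
LTV under 70%: Lender A 67/83 = 80.7%, FirstBank 44/62 = 71.0% → Lender A
LTV 70–85%: Lender A 39/59 = 66.1%, FirstBank 32/56 = 57.1% → Lender A
Overall: Lender A 120/210 = 57.1%, FirstBank 82/175 = 46.9% → Lender A
Lender A wins overall and in every loan-to-value group — no reversal.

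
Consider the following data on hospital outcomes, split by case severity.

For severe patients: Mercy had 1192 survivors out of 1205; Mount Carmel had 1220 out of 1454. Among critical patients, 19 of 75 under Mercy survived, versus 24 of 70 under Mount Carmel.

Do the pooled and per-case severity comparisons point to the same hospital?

No

Severe: Mercy 1192/1205 = 98.9%, Mount Carmel 1220/1454 = 83.9% → Mercy
Critical: Mercy 19/75 = 25.3%, Mount Carmel 24/70 = 34.3% → Mount Carmel
Overall: Mercy 1211/1280 = 94.6%, Mount Carmel 1244/1524 = 81.6% → Mercy
Neither sweeps: Mercy wins 1 of 2 groups, Mount Carmel wins 1. Mercy wins overall but not every group — no Simpson reversal.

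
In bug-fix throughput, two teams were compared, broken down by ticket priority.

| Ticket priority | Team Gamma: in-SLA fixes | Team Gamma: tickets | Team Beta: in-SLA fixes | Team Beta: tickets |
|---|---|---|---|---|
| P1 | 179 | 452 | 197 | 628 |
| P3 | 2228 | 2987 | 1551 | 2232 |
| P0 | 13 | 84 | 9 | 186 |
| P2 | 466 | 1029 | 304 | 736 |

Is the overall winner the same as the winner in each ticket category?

P1: Team Gamma 179/452 = 39.6%, Team Beta 197/628 = 31.4% → Team Gamma
P3: Team Gamma 2228/2987 = 74.6%, Team Beta 1551/2232 = 69.5% → Team Gamma
P0: Team Gamma 13/84 = 15.5%, Team Beta 9/186 = 4.8% → Team Gamma
P2: Team Gamma 466/1029 = 45.3%, Team Beta 304/736 = 41.3% → Team Gamma
Overall: Team Gamma 2886/4552 = 63.4%, Team Beta 2061/3782 = 54.5% → Team Gamma
Team Gamma wins overall and in every ticket group — no reversal.

Yes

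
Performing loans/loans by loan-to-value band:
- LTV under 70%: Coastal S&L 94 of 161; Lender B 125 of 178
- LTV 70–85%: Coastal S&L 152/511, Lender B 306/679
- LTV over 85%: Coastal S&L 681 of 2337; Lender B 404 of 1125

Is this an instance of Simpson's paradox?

LTV under 70%: Coastal S&L 94/161 = 58.4%, Lender B 125/178 = 70.2% → Lender B
LTV 70–85%: Coastal S&L 152/511 = 29.7%, Lender B 306/679 = 45.1% → Lender B
LTV over 85%: Coastal S&L 681/2337 = 29.1%, Lender B 404/1125 = 35.9% → Lender B
Overall: Coastal S&L 927/3009 = 30.8%, Lender B 835/1982 = 42.1% → Lender B
Lender B wins overall and in every loan-to-value group — no reversal.

No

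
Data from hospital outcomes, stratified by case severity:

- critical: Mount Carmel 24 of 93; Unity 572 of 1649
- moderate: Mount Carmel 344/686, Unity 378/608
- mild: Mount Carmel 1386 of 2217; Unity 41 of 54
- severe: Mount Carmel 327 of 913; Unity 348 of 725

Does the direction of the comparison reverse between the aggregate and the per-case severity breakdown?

Critical: Mount Carmel 24/93 = 25.8%, Unity 572/1649 = 34.7% → Unity
Moderate: Mount Carmel 344/686 = 50.1%, Unity 378/608 = 62.2% → Unity
Mild: Mount Carmel 1386/2217 = 62.5%, Unity 41/54 = 75.9% → Unity
Severe: Mount Carmel 327/913 = 35.8%, Unity 348/725 = 48.0% → Unity
Overall: Mount Carmel 2081/3909 = 53.2%, Unity 1339/3036 = 44.1% → Mount Carmel
Unity wins each case group but Mount Carmel wins overall — the comparison reverses. Unity's patients skew toward critical, which has a lower base rate.

Yes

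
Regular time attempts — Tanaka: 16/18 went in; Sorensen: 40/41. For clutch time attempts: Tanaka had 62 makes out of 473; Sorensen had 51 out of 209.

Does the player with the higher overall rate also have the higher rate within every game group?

Regular time: Tanaka 16/18 = 88.9%, Sorensen 40/41 = 97.6% → Sorensen
Clutch time: Tanaka 62/473 = 13.1%, Sorensen 51/209 = 24.4% → Sorensen
Overall: Tanaka 78/491 = 15.9%, Sorensen 91/250 = 36.4% → Sorensen
Sorensen wins overall and in every game group — no reversal.

Yes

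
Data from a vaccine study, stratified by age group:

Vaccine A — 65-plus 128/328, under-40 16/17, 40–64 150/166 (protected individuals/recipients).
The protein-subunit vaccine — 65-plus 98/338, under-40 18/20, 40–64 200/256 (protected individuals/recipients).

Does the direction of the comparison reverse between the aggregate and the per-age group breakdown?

No

65-plus: Vaccine A 128/328 = 39.0%, the protein-subunit vaccine 98/338 = 29.0% → Vaccine A
Under-40: Vaccine A 16/17 = 94.1%, the protein-subunit vaccine 18/20 = 90.0% → Vaccine A
40–64: Vaccine A 150/166 = 90.4%, the protein-subunit vaccine 200/256 = 78.1% → Vaccine A
Overall: Vaccine A 294/511 = 57.5%, the protein-subunit vaccine 316/614 = 51.5% → Vaccine A
Vaccine A wins overall and in every age group — no reversal.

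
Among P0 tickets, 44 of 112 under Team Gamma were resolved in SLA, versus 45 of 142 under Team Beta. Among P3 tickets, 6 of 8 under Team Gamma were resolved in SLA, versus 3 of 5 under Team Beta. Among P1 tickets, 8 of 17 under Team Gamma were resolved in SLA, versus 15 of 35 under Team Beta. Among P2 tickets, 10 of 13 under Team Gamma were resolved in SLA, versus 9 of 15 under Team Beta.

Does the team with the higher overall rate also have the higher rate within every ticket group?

P0: Team Gamma 44/112 = 39.3%, Team Beta 45/142 = 31.7% → Team Gamma
P3: Team Gamma 6/8 = 75.0%, Team Beta 3/5 = 60.0% → Team Gamma
P1: Team Gamma 8/17 = 47.1%, Team Beta 15/35 = 42.9% → Team Gamma
P2: Team Gamma 10/13 = 76.9%, Team Beta 9/15 = 60.0% → Team Gamma
Overall: Team Gamma 68/150 = 45.3%, Team Beta 72/197 = 36.5% → Team Gamma
Team Gamma wins overall and in every ticket group — no reversal.

Yes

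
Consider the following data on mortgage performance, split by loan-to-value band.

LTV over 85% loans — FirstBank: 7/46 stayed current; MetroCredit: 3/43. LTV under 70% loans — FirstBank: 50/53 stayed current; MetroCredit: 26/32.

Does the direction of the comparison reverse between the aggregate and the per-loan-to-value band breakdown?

No

LTV over 85%: FirstBank 7/46 = 15.2%, MetroCredit 3/43 = 7.0% → FirstBank
LTV under 70%: FirstBank 50/53 = 94.3%, MetroCredit 26/32 = 81.2% → FirstBank
Overall: FirstBank 57/99 = 57.6%, MetroCredit 29/75 = 38.7% → FirstBank
FirstBank wins overall and in every loan-to-value group — no reversal.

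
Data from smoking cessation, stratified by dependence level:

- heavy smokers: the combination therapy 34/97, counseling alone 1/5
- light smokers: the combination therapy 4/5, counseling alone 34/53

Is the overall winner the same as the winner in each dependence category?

Heavy smokers: the combination therapy 34/97 = 35.1%, counseling alone 1/5 = 20.0% → the combination therapy
Light smokers: the combination therapy 4/5 = 80.0%, counseling alone 34/53 = 64.2% → the combination therapy
Overall: the combination therapy 38/102 = 37.3%, counseling alone 35/58 = 60.3% → counseling alone
The combination therapy wins each dependence group but counseling alone wins overall — the comparison reverses. The combination therapy's participants skew toward heavy smokers, which has a lower base rate.

No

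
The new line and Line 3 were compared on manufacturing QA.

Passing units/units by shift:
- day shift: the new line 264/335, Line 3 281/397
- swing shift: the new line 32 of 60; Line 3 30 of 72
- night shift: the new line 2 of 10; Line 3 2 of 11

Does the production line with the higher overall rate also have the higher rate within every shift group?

Yes

Day shift: the new line 264/335 = 78.8%, Line 3 281/397 = 70.8% → the new line
Swing shift: the new line 32/60 = 53.3%, Line 3 30/72 = 41.7% → the new line
Night shift: the new line 2/10 = 20.0%, Line 3 2/11 = 18.2% → the new line
Overall: the new line 298/405 = 73.6%, Line 3 313/480 = 65.2% → the new line
The new line wins overall and in every shift group — no reversal.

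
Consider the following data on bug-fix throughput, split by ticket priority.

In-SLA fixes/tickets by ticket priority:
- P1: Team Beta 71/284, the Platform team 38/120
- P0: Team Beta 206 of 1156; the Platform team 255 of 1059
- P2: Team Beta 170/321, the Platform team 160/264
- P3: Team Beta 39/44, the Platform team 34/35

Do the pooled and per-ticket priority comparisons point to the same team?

Yes

P1: Team Beta 71/284 = 25.0%, the Platform team 38/120 = 31.7% → the Platform team
P0: Team Beta 206/1156 = 17.8%, the Platform team 255/1059 = 24.1% → the Platform team
P2: Team Beta 170/321 = 53.0%, the Platform team 160/264 = 60.6% → the Platform team
P3: Team Beta 39/44 = 88.6%, the Platform team 34/35 = 97.1% → the Platform team
Overall: Team Beta 486/1805 = 26.9%, the Platform team 487/1478 = 32.9% → the Platform team
The Platform team wins overall and in every ticket group — no reversal.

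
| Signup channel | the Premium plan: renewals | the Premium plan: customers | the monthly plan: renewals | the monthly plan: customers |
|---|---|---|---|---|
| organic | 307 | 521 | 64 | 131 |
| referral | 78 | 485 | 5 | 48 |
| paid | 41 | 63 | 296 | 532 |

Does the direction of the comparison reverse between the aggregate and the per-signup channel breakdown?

Yes

Organic: the Premium plan 307/521 = 58.9%, the monthly plan 64/131 = 48.9% → the Premium plan
Referral: the Premium plan 78/485 = 16.1%, the monthly plan 5/48 = 10.4% → the Premium plan
Paid: the Premium plan 41/63 = 65.1%, the monthly plan 296/532 = 55.6% → the Premium plan
Overall: the Premium plan 426/1069 = 39.9%, the monthly plan 365/711 = 51.3% → the monthly plan
The Premium plan wins each signup group but the monthly plan wins overall — the comparison reverses. The Premium plan's customers skew toward referral, which has a lower base rate.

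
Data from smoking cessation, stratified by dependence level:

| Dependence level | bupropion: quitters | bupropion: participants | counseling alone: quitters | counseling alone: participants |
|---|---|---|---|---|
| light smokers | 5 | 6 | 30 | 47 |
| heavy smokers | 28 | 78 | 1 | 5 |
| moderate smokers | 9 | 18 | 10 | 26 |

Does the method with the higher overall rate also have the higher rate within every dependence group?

Light smokers: bupropion 5/6 = 83.3%, counseling alone 30/47 = 63.8% → bupropion
Heavy smokers: bupropion 28/78 = 35.9%, counseling alone 1/5 = 20.0% → bupropion
Moderate smokers: bupropion 9/18 = 50.0%, counseling alone 10/26 = 38.5% → bupropion
Overall: bupropion 42/102 = 41.2%, counseling alone 41/78 = 52.6% → counseling alone
Bupropion wins each dependence group but counseling alone wins overall — the comparison reverses. Bupropion's participants skew toward heavy smokers, which has a lower base rate.

No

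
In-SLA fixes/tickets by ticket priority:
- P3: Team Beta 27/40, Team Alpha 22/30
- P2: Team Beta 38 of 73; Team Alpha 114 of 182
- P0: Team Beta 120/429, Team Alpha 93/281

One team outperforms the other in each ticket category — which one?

P3: Team Beta 27/40 = 67.5%, Team Alpha 22/30 = 73.3% → Team Alpha
P2: Team Beta 38/73 = 52.1%, Team Alpha 114/182 = 62.6% → Team Alpha
P0: Team Beta 120/429 = 28.0%, Team Alpha 93/281 = 33.1% → Team Alpha
Team Alpha has the higher rate in all 3 groups.

Team Alpha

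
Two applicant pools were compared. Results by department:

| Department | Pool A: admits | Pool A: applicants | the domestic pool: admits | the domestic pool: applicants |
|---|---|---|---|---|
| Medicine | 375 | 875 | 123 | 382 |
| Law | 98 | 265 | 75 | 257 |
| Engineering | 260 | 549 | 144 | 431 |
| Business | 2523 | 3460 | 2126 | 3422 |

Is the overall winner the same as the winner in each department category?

Yes

Medicine: Pool A 375/875 = 42.9%, the domestic pool 123/382 = 32.2% → Pool A
Law: Pool A 98/265 = 37.0%, the domestic pool 75/257 = 29.2% → Pool A
Engineering: Pool A 260/549 = 47.4%, the domestic pool 144/431 = 33.4% → Pool A
Business: Pool A 2523/3460 = 72.9%, the domestic pool 2126/3422 = 62.1% → Pool A
Overall: Pool A 3256/5149 = 63.2%, the domestic pool 2468/4492 = 54.9% → Pool A
Pool A wins overall and in every department group — no reversal.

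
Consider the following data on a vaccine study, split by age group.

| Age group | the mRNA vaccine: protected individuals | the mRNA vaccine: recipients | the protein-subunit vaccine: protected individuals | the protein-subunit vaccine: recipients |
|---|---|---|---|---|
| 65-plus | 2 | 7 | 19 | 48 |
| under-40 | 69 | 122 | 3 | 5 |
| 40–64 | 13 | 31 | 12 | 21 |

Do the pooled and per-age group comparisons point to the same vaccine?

No

65-plus: the mRNA vaccine 2/7 = 28.6%, the protein-subunit vaccine 19/48 = 39.6% → the protein-subunit vaccine
Under-40: the mRNA vaccine 69/122 = 56.6%, the protein-subunit vaccine 3/5 = 60.0% → the protein-subunit vaccine
40–64: the mRNA vaccine 13/31 = 41.9%, the protein-subunit vaccine 12/21 = 57.1% → the protein-subunit vaccine
Overall: the mRNA vaccine 84/160 = 52.5%, the protein-subunit vaccine 34/74 = 45.9% → the mRNA vaccine
The protein-subunit vaccine wins each age group but the mRNA vaccine wins overall — the comparison reverses. The protein-subunit vaccine's recipients skew toward 65-plus, which has a lower base rate.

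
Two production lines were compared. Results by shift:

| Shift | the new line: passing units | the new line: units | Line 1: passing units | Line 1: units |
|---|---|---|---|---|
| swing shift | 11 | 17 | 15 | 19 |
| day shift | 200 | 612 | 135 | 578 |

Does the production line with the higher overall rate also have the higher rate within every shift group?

Swing shift: the new line 11/17 = 64.7%, Line 1 15/19 = 78.9% → Line 1
Day shift: the new line 200/612 = 32.7%, Line 1 135/578 = 23.4% → the new line
Overall: the new line 211/629 = 33.5%, Line 1 150/597 = 25.1% → the new line
Neither sweeps: the new line wins 1 of 2 groups, Line 1 wins 1. The new line wins overall but not every group — no Simpson reversal.

No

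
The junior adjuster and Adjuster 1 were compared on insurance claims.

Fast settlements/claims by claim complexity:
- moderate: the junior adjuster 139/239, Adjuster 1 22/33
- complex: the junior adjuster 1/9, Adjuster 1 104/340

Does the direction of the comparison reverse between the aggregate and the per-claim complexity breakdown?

Yes

Moderate: the junior adjuster 139/239 = 58.2%, Adjuster 1 22/33 = 66.7% → Adjuster 1
Complex: the junior adjuster 1/9 = 11.1%, Adjuster 1 104/340 = 30.6% → Adjuster 1
Overall: the junior adjuster 140/248 = 56.5%, Adjuster 1 126/373 = 33.8% → the junior adjuster
Adjuster 1 wins each claim group but the junior adjuster wins overall — the comparison reverses. Adjuster 1's claims skew toward complex, which has a lower base rate.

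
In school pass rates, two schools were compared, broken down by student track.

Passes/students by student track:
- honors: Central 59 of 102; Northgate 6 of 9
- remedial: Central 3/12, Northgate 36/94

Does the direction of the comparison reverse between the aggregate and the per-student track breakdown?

Yes

Honors: Central 59/102 = 57.8%, Northgate 6/9 = 66.7% → Northgate
Remedial: Central 3/12 = 25.0%, Northgate 36/94 = 38.3% → Northgate
Overall: Central 62/114 = 54.4%, Northgate 42/103 = 40.8% → Central
Northgate wins each student group but Central wins overall — the comparison reverses. Northgate's students skew toward remedial, which has a lower base rate.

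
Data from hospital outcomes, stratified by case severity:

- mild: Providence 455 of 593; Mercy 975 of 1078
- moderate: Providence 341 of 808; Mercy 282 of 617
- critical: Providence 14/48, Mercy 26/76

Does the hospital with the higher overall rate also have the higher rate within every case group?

Mild: Providence 455/593 = 76.7%, Mercy 975/1078 = 90.4% → Mercy
Moderate: Providence 341/808 = 42.2%, Mercy 282/617 = 45.7% → Mercy
Critical: Providence 14/48 = 29.2%, Mercy 26/76 = 34.2% → Mercy
Overall: Providence 810/1449 = 55.9%, Mercy 1283/1771 = 72.4% → Mercy
Mercy wins overall and in every case group — no reversal.

Yes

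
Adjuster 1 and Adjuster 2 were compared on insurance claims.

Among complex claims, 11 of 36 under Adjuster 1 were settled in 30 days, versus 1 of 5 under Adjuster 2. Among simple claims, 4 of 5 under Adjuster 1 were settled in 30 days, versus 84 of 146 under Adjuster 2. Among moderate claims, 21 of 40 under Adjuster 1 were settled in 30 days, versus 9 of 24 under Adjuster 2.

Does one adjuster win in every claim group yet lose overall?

Complex: Adjuster 1 11/36 = 30.6%, Adjuster 2 1/5 = 20.0% → Adjuster 1
Simple: Adjuster 1 4/5 = 80.0%, Adjuster 2 84/146 = 57.5% → Adjuster 1
Moderate: Adjuster 1 21/40 = 52.5%, Adjuster 2 9/24 = 37.5% → Adjuster 1
Overall: Adjuster 1 36/81 = 44.4%, Adjuster 2 94/175 = 53.7% → Adjuster 2
Adjuster 1 wins each claim group but Adjuster 2 wins overall — the comparison reverses. Adjuster 1's claims skew toward complex, which has a lower base rate.

Yes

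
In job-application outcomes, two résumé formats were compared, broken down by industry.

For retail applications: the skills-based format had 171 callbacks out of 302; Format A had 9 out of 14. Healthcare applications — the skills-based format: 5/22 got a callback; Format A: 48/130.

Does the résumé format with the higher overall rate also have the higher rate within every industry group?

No

Retail: the skills-based format 171/302 = 56.6%, Format A 9/14 = 64.3% → Format A
Healthcare: the skills-based format 5/22 = 22.7%, Format A 48/130 = 36.9% → Format A
Overall: the skills-based format 176/324 = 54.3%, Format A 57/144 = 39.6% → the skills-based format
Format A wins each industry group but the skills-based format wins overall — the comparison reverses. Format A's applications skew toward healthcare, which has a lower base rate.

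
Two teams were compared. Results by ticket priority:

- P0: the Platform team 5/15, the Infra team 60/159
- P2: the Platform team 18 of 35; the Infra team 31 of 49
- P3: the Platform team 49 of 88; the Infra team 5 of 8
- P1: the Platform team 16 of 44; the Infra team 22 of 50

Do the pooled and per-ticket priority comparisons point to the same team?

P0: the Platform team 5/15 = 33.3%, the Infra team 60/159 = 37.7% → the Infra team
P2: the Platform team 18/35 = 51.4%, the Infra team 31/49 = 63.3% → the Infra team
P3: the Platform team 49/88 = 55.7%, the Infra team 5/8 = 62.5% → the Infra team
P1: the Platform team 16/44 = 36.4%, the Infra team 22/50 = 44.0% → the Infra team
Overall: the Platform team 88/182 = 48.4%, the Infra team 118/266 = 44.4% → the Platform team
The Infra team wins each ticket group but the Platform team wins overall — the comparison reverses. The Infra team's tickets skew toward P0, which has a lower base rate.

No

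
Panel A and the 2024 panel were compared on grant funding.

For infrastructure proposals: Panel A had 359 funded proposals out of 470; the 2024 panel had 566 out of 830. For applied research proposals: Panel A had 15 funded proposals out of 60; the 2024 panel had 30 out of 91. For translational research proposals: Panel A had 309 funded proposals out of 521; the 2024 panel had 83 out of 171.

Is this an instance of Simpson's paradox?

No

Infrastructure: Panel A 359/470 = 76.4%, the 2024 panel 566/830 = 68.2% → Panel A
Applied research: Panel A 15/60 = 25.0%, the 2024 panel 30/91 = 33.0% → the 2024 panel
Translational research: Panel A 309/521 = 59.3%, the 2024 panel 83/171 = 48.5% → Panel A
Overall: Panel A 683/1051 = 65.0%, the 2024 panel 679/1092 = 62.2% → Panel A
Neither sweeps: Panel A wins 2 of 3 groups, the 2024 panel wins 1. Panel A wins overall but not every group — no Simpson reversal.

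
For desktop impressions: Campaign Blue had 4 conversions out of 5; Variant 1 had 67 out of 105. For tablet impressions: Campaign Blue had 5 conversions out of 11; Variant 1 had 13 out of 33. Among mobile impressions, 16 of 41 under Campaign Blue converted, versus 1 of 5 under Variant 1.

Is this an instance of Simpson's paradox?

Desktop: Campaign Blue 4/5 = 80.0%, Variant 1 67/105 = 63.8% → Campaign Blue
Tablet: Campaign Blue 5/11 = 45.5%, Variant 1 13/33 = 39.4% → Campaign Blue
Mobile: Campaign Blue 16/41 = 39.0%, Variant 1 1/5 = 20.0% → Campaign Blue
Overall: Campaign Blue 25/57 = 43.9%, Variant 1 81/143 = 56.6% → Variant 1
Campaign Blue wins each device group but Variant 1 wins overall — the comparison reverses. Campaign Blue's impressions skew toward mobile, which has a lower base rate.

Yes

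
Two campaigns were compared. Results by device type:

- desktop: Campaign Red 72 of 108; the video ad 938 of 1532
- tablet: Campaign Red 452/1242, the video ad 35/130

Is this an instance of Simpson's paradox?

Yes

Desktop: Campaign Red 72/108 = 66.7%, the video ad 938/1532 = 61.2% → Campaign Red
Tablet: Campaign Red 452/1242 = 36.4%, the video ad 35/130 = 26.9% → Campaign Red
Overall: Campaign Red 524/1350 = 38.8%, the video ad 973/1662 = 58.5% → the video ad
Campaign Red wins each device group but the video ad wins overall — the comparison reverses. Campaign Red's impressions skew toward tablet, which has a lower base rate.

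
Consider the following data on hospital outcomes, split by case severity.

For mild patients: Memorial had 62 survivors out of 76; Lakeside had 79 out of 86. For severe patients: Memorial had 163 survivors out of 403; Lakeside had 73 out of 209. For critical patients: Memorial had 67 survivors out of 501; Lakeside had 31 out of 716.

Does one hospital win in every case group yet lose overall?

Mild: Memorial 62/76 = 81.6%, Lakeside 79/86 = 91.9% → Lakeside
Severe: Memorial 163/403 = 40.4%, Lakeside 73/209 = 34.9% → Memorial
Critical: Memorial 67/501 = 13.4%, Lakeside 31/716 = 4.3% → Memorial
Overall: Memorial 292/980 = 29.8%, Lakeside 183/1011 = 18.1% → Memorial
Neither sweeps: Memorial wins 2 of 3 groups, Lakeside wins 1. Memorial wins overall but not every group — no Simpson reversal.

No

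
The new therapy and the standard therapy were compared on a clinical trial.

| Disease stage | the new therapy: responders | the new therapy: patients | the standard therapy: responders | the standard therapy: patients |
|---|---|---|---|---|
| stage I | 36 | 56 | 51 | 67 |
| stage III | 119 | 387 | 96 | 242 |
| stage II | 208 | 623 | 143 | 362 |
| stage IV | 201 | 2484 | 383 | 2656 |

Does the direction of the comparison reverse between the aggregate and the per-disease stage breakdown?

No

Stage I: the new therapy 36/56 = 64.3%, the standard therapy 51/67 = 76.1% → the standard therapy
Stage III: the new therapy 119/387 = 30.7%, the standard therapy 96/242 = 39.7% → the standard therapy
Stage II: the new therapy 208/623 = 33.4%, the standard therapy 143/362 = 39.5% → the standard therapy
Stage IV: the new therapy 201/2484 = 8.1%, the standard therapy 383/2656 = 14.4% → the standard therapy
Overall: the new therapy 564/3550 = 15.9%, the standard therapy 673/3327 = 20.2% → the standard therapy
The standard therapy wins overall and in every disease group — no reversal.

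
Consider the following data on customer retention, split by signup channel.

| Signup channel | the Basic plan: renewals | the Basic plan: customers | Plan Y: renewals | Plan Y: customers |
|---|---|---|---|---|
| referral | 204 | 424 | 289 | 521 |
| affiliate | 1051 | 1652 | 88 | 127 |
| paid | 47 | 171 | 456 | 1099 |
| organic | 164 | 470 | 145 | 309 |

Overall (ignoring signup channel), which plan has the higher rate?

the Basic plan

Referral: the Basic plan 204/424 = 48.1%, Plan Y 289/521 = 55.5% → Plan Y
Affiliate: the Basic plan 1051/1652 = 63.6%, Plan Y 88/127 = 69.3% → Plan Y
Paid: the Basic plan 47/171 = 27.5%, Plan Y 456/1099 = 41.5% → Plan Y
Organic: the Basic plan 164/470 = 34.9%, Plan Y 145/309 = 46.9% → Plan Y
Overall: the Basic plan 1466/2717 = 54.0%, Plan Y 978/2056 = 47.6% → the Basic plan
(Plan Y wins every signup group but the Basic plan wins overall — Plan Y's customers skew toward the low-rate paid group.)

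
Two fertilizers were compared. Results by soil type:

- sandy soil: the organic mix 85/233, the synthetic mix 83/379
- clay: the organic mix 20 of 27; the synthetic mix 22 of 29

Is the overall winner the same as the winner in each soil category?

No

Sandy soil: the organic mix 85/233 = 36.5%, the synthetic mix 83/379 = 21.9% → the organic mix
Clay: the organic mix 20/27 = 74.1%, the synthetic mix 22/29 = 75.9% → the synthetic mix
Overall: the organic mix 105/260 = 40.4%, the synthetic mix 105/408 = 25.7% → the organic mix
Neither sweeps: the organic mix wins 1 of 2 groups, the synthetic mix wins 1. The organic mix wins overall but not every group — no Simpson reversal.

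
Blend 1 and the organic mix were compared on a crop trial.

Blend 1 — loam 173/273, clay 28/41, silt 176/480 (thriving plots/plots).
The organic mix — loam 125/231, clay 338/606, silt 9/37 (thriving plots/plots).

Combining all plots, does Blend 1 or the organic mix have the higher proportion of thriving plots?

the organic mix

Loam: Blend 1 173/273 = 63.4%, the organic mix 125/231 = 54.1% → Blend 1
Clay: Blend 1 28/41 = 68.3%, the organic mix 338/606 = 55.8% → Blend 1
Silt: Blend 1 176/480 = 36.7%, the organic mix 9/37 = 24.3% → Blend 1
Overall: Blend 1 377/794 = 47.5%, the organic mix 472/874 = 54.0% → the organic mix
(Blend 1 wins every soil group but the organic mix wins overall — Blend 1's plots skew toward the low-rate silt group.)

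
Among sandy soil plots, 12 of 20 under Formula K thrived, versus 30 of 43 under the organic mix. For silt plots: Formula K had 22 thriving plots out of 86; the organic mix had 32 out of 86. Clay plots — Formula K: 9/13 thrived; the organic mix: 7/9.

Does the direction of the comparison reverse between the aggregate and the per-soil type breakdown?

No

Sandy soil: Formula K 12/20 = 60.0%, the organic mix 30/43 = 69.8% → the organic mix
Silt: Formula K 22/86 = 25.6%, the organic mix 32/86 = 37.2% → the organic mix
Clay: Formula K 9/13 = 69.2%, the organic mix 7/9 = 77.8% → the organic mix
Overall: Formula K 43/119 = 36.1%, the organic mix 69/138 = 50.0% → the organic mix
The organic mix wins overall and in every soil group — no reversal.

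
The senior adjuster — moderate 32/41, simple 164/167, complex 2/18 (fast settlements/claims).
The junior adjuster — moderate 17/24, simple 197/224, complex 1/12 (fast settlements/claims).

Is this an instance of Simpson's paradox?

Moderate: the senior adjuster 32/41 = 78.0%, the junior adjuster 17/24 = 70.8% → the senior adjuster
Simple: the senior adjuster 164/167 = 98.2%, the junior adjuster 197/224 = 87.9% → the senior adjuster
Complex: the senior adjuster 2/18 = 11.1%, the junior adjuster 1/12 = 8.3% → the senior adjuster
Overall: the senior adjuster 198/226 = 87.6%, the junior adjuster 215/260 = 82.7% → the senior adjuster
The senior adjuster wins overall and in every claim group — no reversal.

No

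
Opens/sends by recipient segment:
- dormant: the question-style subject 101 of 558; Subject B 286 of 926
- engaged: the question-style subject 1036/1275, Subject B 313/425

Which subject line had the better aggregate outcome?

Dormant: the question-style subject 101/558 = 18.1%, Subject B 286/926 = 30.9% → Subject B
Engaged: the question-style subject 1036/1275 = 81.3%, Subject B 313/425 = 73.6% → the question-style subject
Overall: the question-style subject 1137/1833 = 62.0%, Subject B 599/1351 = 44.3% → the question-style subject
(Neither sweeps every recipient group, but the question-style subject has the higher pooled rate.)

the question-style subject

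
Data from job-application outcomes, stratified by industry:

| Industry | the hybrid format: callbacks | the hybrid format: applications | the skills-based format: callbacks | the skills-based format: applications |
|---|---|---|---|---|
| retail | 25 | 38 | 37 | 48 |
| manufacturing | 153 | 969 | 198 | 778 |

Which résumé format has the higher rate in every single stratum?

Retail: the hybrid format 25/38 = 65.8%, the skills-based format 37/48 = 77.1% → the skills-based format
Manufacturing: the hybrid format 153/969 = 15.8%, the skills-based format 198/778 = 25.4% → the skills-based format
The skills-based format has the higher rate in both groups.

the skills-based format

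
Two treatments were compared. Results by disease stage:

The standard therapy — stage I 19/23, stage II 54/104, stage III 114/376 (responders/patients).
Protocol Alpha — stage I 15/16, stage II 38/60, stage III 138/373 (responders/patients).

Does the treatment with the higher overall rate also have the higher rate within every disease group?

Yes

Stage I: the standard therapy 19/23 = 82.6%, Protocol Alpha 15/16 = 93.8% → Protocol Alpha
Stage II: the standard therapy 54/104 = 51.9%, Protocol Alpha 38/60 = 63.3% → Protocol Alpha
Stage III: the standard therapy 114/376 = 30.3%, Protocol Alpha 138/373 = 37.0% → Protocol Alpha
Overall: the standard therapy 187/503 = 37.2%, Protocol Alpha 191/449 = 42.5% → Protocol Alpha
Protocol Alpha wins overall and in every disease group — no reversal.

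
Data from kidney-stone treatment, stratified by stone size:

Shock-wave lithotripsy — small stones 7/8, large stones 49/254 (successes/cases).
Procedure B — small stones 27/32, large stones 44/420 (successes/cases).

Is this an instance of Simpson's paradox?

Small stones: shock-wave lithotripsy 7/8 = 87.5%, Procedure B 27/32 = 84.4% → shock-wave lithotripsy
Large stones: shock-wave lithotripsy 49/254 = 19.3%, Procedure B 44/420 = 10.5% → shock-wave lithotripsy
Overall: shock-wave lithotripsy 56/262 = 21.4%, Procedure B 71/452 = 15.7% → shock-wave lithotripsy
Shock-wave lithotripsy wins overall and in every stone group — no reversal.

No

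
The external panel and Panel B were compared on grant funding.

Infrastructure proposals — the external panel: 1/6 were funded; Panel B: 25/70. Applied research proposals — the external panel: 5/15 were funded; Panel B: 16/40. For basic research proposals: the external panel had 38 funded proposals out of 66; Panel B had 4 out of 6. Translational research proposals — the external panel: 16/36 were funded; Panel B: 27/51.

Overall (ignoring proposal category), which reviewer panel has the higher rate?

Infrastructure: the external panel 1/6 = 16.7%, Panel B 25/70 = 35.7% → Panel B
Applied research: the external panel 5/15 = 33.3%, Panel B 16/40 = 40.0% → Panel B
Basic research: the external panel 38/66 = 57.6%, Panel B 4/6 = 66.7% → Panel B
Translational research: the external panel 16/36 = 44.4%, Panel B 27/51 = 52.9% → Panel B
Overall: the external panel 60/123 = 48.8%, Panel B 72/167 = 43.1% → the external panel
(Panel B wins every proposal group but the external panel wins overall — Panel B's proposals skew toward the low-rate infrastructure group.)

the external panel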